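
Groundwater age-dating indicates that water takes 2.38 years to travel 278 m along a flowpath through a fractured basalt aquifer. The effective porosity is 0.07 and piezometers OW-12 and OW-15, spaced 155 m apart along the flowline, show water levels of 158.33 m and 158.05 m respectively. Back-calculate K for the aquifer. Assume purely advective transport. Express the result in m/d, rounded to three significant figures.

12.4 m/d

Hydraulic gradient i = (158.33 − 158.05) / 155 = 0.28 / 155 = 0.001806
t = 2.38 years = 868.7 d
v = L / t = 278 / 868.7 = 0.3200 m/d
K = v · n / i = 0.3200 × 0.07 / 0.001806 = 12.4 m/d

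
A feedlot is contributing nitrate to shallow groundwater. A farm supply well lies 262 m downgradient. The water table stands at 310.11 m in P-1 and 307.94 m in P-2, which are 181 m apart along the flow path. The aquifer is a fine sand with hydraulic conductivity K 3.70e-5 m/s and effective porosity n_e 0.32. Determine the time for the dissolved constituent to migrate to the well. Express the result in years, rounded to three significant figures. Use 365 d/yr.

Hydraulic gradient i = (310.11 − 307.94) / 181 = 2.17 / 181 = 0.01199
K = 3.70e-5 m/s × 86400 s/d = 3.197 m/d
q = Ki = 3.197 × 0.01199 = 0.03833 m/d
Average linear velocity = 0.03833 / 0.32 = 0.1198 m/d
t = L / v = 262 / 0.1198 = 2188 d
   = 2188 / 365 = 5.99 yr

5.99 years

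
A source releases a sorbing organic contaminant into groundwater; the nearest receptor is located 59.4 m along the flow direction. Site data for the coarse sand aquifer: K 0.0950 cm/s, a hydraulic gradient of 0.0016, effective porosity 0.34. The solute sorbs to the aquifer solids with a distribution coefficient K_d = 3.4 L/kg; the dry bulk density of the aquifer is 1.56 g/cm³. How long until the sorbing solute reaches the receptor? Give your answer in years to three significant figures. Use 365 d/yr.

K = 0.0950 cm/s × 864 = 82.08 m/d
q = Ki = 82.08 × 0.0016 = 0.1313 m/d
v_s = q/n_e = 0.1313/0.34 = 0.3863 m/d
Retardation R = 1 + ρ_b·K_d/n = 1 + 1.56×3.4/0.34 = 16.60
Contaminant velocity v_c = v/R = 0.3863/16.60 = 0.02327 m/d
t = L/v_c = 59.4/0.02327 = 2553 d
   = 2553/365 = 6.99 yr

6.99 years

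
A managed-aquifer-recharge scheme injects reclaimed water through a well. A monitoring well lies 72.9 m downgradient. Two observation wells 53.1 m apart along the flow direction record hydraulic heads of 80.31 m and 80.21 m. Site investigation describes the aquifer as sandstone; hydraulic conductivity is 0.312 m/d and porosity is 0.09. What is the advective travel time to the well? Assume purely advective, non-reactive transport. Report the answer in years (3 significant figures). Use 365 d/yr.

30.6 years

Hydraulic gradient i = (80.31 − 80.21) / 53.1 = 0.10 / 53.1 = 0.001883
q = Ki = 0.312 × 0.001883 = 5.876e-4 m/d
v = Ki/n = 0.312·0.001883/0.09 = 0.006529 m/d
t = L / v = 72.9 / 0.006529 = 11170 d
   = 11170 / 365 = 30.6 yr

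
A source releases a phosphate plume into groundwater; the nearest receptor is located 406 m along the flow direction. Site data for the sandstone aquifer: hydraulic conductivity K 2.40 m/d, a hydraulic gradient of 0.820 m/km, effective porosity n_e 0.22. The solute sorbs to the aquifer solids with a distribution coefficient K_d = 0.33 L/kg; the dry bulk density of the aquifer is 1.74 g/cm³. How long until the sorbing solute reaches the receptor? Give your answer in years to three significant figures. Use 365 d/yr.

449 years

q = Ki = 2.40 × 8.2e-4 = 0.001968 m/d
Average linear velocity = 0.001968 / 0.22 = 0.008945 m/d
Retardation R = 1 + ρ_b·K_d/n = 1 + 1.74×0.33/0.22 = 3.610
Contaminant velocity v_c = v/R = 0.008945/3.610 = 0.002478 m/d
t = L/v_c = 406/0.002478 = 163800 d
   = 163800/365 = 449 yr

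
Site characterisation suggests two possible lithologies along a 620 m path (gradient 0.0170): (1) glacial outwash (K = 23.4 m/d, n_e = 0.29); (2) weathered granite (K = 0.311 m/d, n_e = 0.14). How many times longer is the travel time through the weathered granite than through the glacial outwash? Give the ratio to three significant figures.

36.3

Unit 1 (glacial outwash): v = 23.4×0.017/0.29 = 1.372 m/d, t = 620/1.372 = 452.0 d
Unit 2 (weathered granite): v = 0.311×0.017/0.14 = 0.03776 m/d, t = 620/0.03776 = 16420 d
t(weathered granite) / t(glacial outwash) = 16420/452.0 = 36.3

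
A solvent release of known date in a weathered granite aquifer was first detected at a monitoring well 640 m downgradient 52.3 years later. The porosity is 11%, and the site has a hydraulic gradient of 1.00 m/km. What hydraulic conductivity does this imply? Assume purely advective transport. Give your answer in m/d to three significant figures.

t = 52.3 years = 19090 d
v = L / t = 640 / 19090 = 0.03353 m/d
K = v · n / i = 0.03353 × 0.11 / 0.0010 = 3.69 m/d

3.69 m/d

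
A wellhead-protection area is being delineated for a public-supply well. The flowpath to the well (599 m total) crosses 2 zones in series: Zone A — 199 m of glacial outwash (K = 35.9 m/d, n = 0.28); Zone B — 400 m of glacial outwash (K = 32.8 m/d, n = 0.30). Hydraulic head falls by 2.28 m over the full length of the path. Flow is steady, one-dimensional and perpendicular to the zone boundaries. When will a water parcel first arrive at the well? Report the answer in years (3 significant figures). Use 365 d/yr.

3.75 years

Continuity: the same q passes through each zone, so ΔH = q·Σ(L_j/K_j) — the zones act as resistances in series.
Σ(L/K) = 199/35.9 + 400/32.8 = 5.543 + 12.20 = 17.74 d
q = ΔH / Σ(L/K) = 2.28 / 17.74 = 0.1285 m/d (same in every zone)
Zone A: v = q/n = 0.1285/0.28 = 0.4591 m/d → t_A = 199/0.4591 = 433.5 d
Zone B: v = q/n = 0.1285/0.30 = 0.4285 m/d → t_B = 400/0.4285 = 933.6 d
Total t = 433.5 + 933.6 = 1367 d
   = 1367 / 365 = 3.75 yr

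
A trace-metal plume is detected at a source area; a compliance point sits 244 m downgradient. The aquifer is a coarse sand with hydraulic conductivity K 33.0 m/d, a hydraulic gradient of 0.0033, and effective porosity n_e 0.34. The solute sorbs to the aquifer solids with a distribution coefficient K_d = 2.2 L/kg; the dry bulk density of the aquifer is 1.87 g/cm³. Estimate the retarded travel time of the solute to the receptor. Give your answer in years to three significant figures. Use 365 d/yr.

Darcy flux q = K·i = 33.0 × 0.0033 = 0.1089 m/d
Average linear velocity = 0.1089 / 0.34 = 0.3203 m/d
Retardation R = 1 + ρ_b·K_d/n = 1 + 1.87×2.2/0.34 = 13.10
Contaminant velocity v_c = v/R = 0.3203/13.10 = 0.02445 m/d
t = L/v_c = 244/0.02445 = 9980 d
   = 9980/365 = 27.3 yr

27.3 years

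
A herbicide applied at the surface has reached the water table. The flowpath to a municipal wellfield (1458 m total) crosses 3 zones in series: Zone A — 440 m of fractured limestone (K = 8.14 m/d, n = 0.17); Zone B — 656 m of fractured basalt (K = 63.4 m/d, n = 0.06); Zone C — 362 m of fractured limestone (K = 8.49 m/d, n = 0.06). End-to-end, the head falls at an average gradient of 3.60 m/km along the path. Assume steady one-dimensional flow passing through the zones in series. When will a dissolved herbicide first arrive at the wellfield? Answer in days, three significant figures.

For zones in series the flux q is common to all zones; the equivalent conductivity is the harmonic (thickness-weighted) mean, K_eq = L_total / Σ(L_j/K_j).
Σ(L/K) = 440/8.14 + 656/63.4 + 362/8.49 = 54.05 + 10.35 + 42.64 = 107.0 d
K_eq = L_total / Σ(L/K) = 1458 / 107.0 = 13.62 m/d
q = K_eq · i = 13.62 × 0.0036 = 0.04904 m/d (same in every zone)
Zone A: v = q/n = 0.04904/0.17 = 0.2884 m/d → t_A = 440/0.2884 = 1525 d
Zone B: v = q/n = 0.04904/0.06 = 0.8173 m/d → t_B = 656/0.8173 = 802.7 d
Zone C: v = q/n = 0.04904/0.06 = 0.8173 m/d → t_C = 362/0.8173 = 442.9 d
Total t = 1525 + 802.7 + 442.9 = 2771 d

2770 days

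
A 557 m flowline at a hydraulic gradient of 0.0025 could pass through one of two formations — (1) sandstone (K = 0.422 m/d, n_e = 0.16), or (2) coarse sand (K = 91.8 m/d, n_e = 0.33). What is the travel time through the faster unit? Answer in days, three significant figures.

Unit 1 (sandstone): v = 0.422×0.0025/0.16 = 0.006594 m/d, t = 557/0.006594 = 84470 d
Unit 2 (coarse sand): v = 91.8×0.0025/0.33 = 0.6955 m/d, t = 557/0.6955 = 800.9 d
Faster unit: t = 801 d

801 days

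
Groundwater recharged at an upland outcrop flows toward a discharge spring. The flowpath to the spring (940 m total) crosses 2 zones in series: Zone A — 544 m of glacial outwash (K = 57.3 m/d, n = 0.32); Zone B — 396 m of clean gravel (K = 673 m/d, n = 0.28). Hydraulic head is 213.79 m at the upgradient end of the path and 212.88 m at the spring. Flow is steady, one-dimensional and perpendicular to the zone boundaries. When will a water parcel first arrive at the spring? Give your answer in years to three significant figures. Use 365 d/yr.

Total head drop ΔH = 213.79 − 212.88 = 0.91 m
Continuity: the same q passes through each zone, so ΔH = q·Σ(L_j/K_j) — the zones act as resistances in series.
Σ(L/K) = 544/57.3 + 396/673 = 9.494 + 0.5884 = 10.08 d
q = ΔH / Σ(L/K) = 0.91 / 10.08 = 0.09026 m/d (same in every zone)
Zone A: v = q/n = 0.09026/0.32 = 0.2821 m/d → t_A = 544/0.2821 = 1929 d
Zone B: v = q/n = 0.09026/0.28 = 0.3223 m/d → t_B = 396/0.3223 = 1228 d
Total t = 1929 + 1228 = 3157 d
   = 3157 / 365 = 8.65 yr

8.65 years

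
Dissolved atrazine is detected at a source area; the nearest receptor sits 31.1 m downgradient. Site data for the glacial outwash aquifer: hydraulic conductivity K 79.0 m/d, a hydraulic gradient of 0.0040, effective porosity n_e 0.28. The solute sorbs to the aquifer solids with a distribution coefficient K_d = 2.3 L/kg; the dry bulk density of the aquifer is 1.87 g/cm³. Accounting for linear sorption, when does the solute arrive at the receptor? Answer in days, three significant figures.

451 days

Specific discharge q = 79.0 × 0.0040 = 0.3160 m/d
Average linear velocity = 0.3160 / 0.28 = 1.129 m/d
Retardation R = 1 + ρ_b·K_d/n = 1 + 1.87×2.3/0.28 = 16.36
Contaminant velocity v_c = v/R = 1.129/16.36 = 0.06898 m/d
t = L/v_c = 31.1/0.06898 = 450.9 d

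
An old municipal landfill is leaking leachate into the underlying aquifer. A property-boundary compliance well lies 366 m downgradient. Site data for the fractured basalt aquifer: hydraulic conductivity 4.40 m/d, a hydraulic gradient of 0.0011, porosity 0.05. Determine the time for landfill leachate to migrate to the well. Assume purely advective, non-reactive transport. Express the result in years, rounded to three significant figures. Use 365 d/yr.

10.4 years

q = Ki = 4.40 × 0.0011 = 0.004840 m/d
v = Ki/n = 4.40·0.0011/0.05 = 0.09680 m/d
t = L / v = 366 / 0.09680 = 3781 d
   = 3781 / 365 = 10.4 yr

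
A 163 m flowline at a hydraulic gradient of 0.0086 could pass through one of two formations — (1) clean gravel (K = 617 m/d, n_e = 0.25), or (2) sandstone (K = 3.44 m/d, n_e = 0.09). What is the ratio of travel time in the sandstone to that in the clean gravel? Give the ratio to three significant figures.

Unit 1 (clean gravel): v = 617×0.0086/0.25 = 21.22 m/d, t = 163/21.22 = 7.680 d
Unit 2 (sandstone): v = 3.44×0.0086/0.09 = 0.3287 m/d, t = 163/0.3287 = 495.9 d
t(sandstone) / t(clean gravel) = 495.9/7.680 = 64.6

64.6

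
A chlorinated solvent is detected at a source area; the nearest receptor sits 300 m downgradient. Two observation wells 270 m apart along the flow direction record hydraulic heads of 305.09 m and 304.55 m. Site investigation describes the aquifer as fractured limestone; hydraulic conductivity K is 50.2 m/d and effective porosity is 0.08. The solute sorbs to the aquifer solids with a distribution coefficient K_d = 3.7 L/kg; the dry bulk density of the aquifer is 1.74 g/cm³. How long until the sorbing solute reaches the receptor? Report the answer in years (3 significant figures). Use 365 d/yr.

Hydraulic gradient i = (305.09 − 304.55) / 270 = 0.54 / 270 = 0.002000
Darcy flux q = K·i = 50.2 × 0.002000 = 0.1004 m/d
Average linear velocity = 0.1004 / 0.08 = 1.255 m/d
Retardation R = 1 + ρ_b·K_d/n = 1 + 1.74×3.7/0.08 = 81.48
Contaminant velocity v_c = v/R = 1.255/81.48 = 0.01540 m/d
t = L/v_c = 300/0.01540 = 19480 d
   = 19480/365 = 53.4 yr

53.4 years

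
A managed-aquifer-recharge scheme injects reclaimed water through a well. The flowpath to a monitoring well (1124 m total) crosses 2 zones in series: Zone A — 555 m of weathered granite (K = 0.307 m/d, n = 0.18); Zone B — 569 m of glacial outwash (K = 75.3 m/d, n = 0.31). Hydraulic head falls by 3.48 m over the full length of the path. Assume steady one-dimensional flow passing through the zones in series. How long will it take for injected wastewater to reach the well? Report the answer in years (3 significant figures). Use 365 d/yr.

Steady 1-D flow in series ⇒ the Darcy flux q is identical in every zone and the zone head losses add (resistances L/K in series).
Σ(L/K) = 555/0.307 + 569/75.3 = 1808 + 7.556 = 1815 d
q = ΔH / Σ(L/K) = 3.48 / 1815 = 0.001917 m/d (same in every zone)
Zone A: v = q/n = 0.001917/0.18 = 0.01065 m/d → t_A = 555/0.01065 = 52110 d
Zone B: v = q/n = 0.001917/0.31 = 0.006184 m/d → t_B = 569/0.006184 = 92020 d
Total t = 52110 + 92020 = 144100 d
   = 144100 / 365 = 395 yr

395 years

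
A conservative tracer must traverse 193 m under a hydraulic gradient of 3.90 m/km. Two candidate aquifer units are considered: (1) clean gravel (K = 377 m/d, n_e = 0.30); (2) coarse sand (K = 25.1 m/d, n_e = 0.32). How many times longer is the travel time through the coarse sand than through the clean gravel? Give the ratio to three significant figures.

16.0

Unit 1 (clean gravel): v = 377×0.0039/0.30 = 4.901 m/d, t = 193/4.901 = 39.38 d
Unit 2 (coarse sand): v = 25.1×0.0039/0.32 = 0.3059 m/d, t = 193/0.3059 = 630.9 d
t(coarse sand) / t(clean gravel) = 630.9/39.38 = 16.0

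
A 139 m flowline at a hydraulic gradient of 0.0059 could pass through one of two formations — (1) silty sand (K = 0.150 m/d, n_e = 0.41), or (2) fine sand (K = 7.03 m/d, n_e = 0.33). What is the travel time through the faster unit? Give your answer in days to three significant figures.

1110 days

Unit 1 (silty sand): v = 0.150×0.0059/0.41 = 0.002159 m/d, t = 139/0.002159 = 64400 d
Unit 2 (fine sand): v = 7.03×0.0059/0.33 = 0.1257 m/d, t = 139/0.1257 = 1106 d
Faster unit: t = 1110 d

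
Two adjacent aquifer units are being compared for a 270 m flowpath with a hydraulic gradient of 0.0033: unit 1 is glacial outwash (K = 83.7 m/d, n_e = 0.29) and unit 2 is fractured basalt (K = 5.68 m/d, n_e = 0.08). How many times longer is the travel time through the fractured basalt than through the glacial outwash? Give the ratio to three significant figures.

Unit 1 (glacial outwash): v = 83.7×0.0033/0.29 = 0.9524 m/d, t = 270/0.9524 = 283.5 d
Unit 2 (fractured basalt): v = 5.68×0.0033/0.08 = 0.2343 m/d, t = 270/0.2343 = 1152 d
t(fractured basalt) / t(glacial outwash) = 1152/283.5 = 4.07

4.07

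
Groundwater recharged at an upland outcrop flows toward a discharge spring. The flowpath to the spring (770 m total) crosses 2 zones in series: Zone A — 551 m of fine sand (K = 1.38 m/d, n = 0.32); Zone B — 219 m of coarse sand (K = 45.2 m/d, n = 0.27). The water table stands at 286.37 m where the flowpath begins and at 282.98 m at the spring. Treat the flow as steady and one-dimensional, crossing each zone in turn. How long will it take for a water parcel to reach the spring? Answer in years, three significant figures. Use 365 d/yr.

Total head drop ΔH = 286.37 − 282.98 = 3.39 m
Continuity: the same q passes through each zone, so ΔH = q·Σ(L_j/K_j) — the zones act as resistances in series.
Σ(L/K) = 551/1.38 + 219/45.2 = 399.3 + 4.845 = 404.1 d
q = ΔH / Σ(L/K) = 3.39 / 404.1 = 0.008389 m/d (same in every zone)
Zone A: v = q/n = 0.008389/0.32 = 0.02621 m/d → t_A = 551/0.02621 = 21020 d
Zone B: v = q/n = 0.008389/0.27 = 0.03107 m/d → t_B = 219/0.03107 = 7049 d
Total t = 21020 + 7049 = 28070 d
   = 28070 / 365 = 76.9 yr

76.9 years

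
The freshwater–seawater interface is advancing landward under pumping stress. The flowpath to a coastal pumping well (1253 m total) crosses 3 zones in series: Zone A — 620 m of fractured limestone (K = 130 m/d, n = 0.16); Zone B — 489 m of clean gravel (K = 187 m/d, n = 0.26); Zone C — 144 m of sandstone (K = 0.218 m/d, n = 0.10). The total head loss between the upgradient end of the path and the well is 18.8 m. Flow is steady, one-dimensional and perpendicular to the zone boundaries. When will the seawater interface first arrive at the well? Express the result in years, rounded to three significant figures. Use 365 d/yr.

23.4 years

Steady 1-D flow in series ⇒ the Darcy flux q is identical in every zone and the zone head losses add (resistances L/K in series).
Σ(L/K) = 620/130 + 489/187 + 144/0.218 = 4.769 + 2.615 + 660.6 = 667.9 d
q = ΔH / Σ(L/K) = 18.8 / 667.9 = 0.02815 m/d (same in every zone)
Zone A: v = q/n = 0.02815/0.16 = 0.1759 m/d → t_A = 620/0.1759 = 3524 d
Zone B: v = q/n = 0.02815/0.26 = 0.1083 m/d → t_B = 489/0.1083 = 4517 d
Zone C: v = q/n = 0.02815/0.10 = 0.2815 m/d → t_C = 144/0.2815 = 511.6 d
Total t = 3524 + 4517 + 511.6 = 8553 d
   = 8553 / 365 = 23.4 yr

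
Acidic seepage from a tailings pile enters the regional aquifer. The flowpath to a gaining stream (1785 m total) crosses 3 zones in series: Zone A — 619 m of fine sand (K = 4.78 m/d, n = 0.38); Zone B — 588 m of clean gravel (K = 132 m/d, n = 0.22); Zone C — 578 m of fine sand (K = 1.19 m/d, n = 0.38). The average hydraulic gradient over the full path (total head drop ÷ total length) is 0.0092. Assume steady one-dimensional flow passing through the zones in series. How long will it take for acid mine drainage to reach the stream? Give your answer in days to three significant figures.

22000 days

For zones in series the flux q is common to all zones; the equivalent conductivity is the harmonic (thickness-weighted) mean, K_eq = L_total / Σ(L_j/K_j).
Σ(L/K) = 619/4.78 + 588/132 + 578/1.19 = 129.5 + 4.455 + 485.7 = 619.7 d
K_eq = L_total / Σ(L/K) = 1785 / 619.7 = 2.881 m/d
q = K_eq · i = 2.881 × 0.0092 = 0.02650 m/d (same in every zone)
Zone A: v = q/n = 0.02650/0.38 = 0.06974 m/d → t_A = 619/0.06974 = 8876 d
Zone B: v = q/n = 0.02650/0.22 = 0.1205 m/d → t_B = 588/0.1205 = 4881 d
Zone C: v = q/n = 0.02650/0.38 = 0.06974 m/d → t_C = 578/0.06974 = 8288 d
Total t = 8876 + 4881 + 8288 = 22040 d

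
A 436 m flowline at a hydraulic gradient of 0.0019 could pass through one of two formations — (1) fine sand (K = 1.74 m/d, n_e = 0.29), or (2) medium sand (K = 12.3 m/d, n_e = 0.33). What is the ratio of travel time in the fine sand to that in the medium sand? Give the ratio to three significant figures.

Unit 1 (fine sand): v = 1.74×0.0019/0.29 = 0.01140 m/d, t = 436/0.01140 = 38250 d
Unit 2 (medium sand): v = 12.3×0.0019/0.33 = 0.07082 m/d, t = 436/0.07082 = 6157 d
t(fine sand) / t(medium sand) = 38250/6157 = 6.21

6.21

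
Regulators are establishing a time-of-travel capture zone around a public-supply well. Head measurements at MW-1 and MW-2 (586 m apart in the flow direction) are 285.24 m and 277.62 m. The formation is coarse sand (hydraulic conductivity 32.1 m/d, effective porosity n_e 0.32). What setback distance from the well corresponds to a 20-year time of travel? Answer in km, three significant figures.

Hydraulic gradient i = (285.24 − 277.62) / 586 = 7.62 / 586 = 0.01300
Darcy flux q = K·i = 32.1 × 0.01300 = 0.4174 m/d
Seepage velocity v = q / n = 0.4174 / 0.32 = 1.304 m/d
T = 20 yr × 365 = 7300 d
L = v × T = 1.304 × 7300 = 9522 m
   = 9.52 km

9.52 km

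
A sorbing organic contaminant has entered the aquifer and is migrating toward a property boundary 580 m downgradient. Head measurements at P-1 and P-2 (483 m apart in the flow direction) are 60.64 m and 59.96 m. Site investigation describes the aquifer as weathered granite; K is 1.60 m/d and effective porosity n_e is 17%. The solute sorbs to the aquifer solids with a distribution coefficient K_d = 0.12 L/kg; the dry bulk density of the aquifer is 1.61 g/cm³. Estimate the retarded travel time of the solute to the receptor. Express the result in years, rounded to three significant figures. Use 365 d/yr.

256 years

Hydraulic gradient i = (60.64 − 59.96) / 483 = 0.68 / 483 = 0.001408
Specific discharge q = 1.60 × 0.001408 = 0.002253 m/d
v = Ki/n = 1.60·0.001408/0.17 = 0.01325 m/d
Retardation R = 1 + ρ_b·K_d/n = 1 + 1.61×0.12/0.17 = 2.136
Contaminant velocity v_c = v/R = 0.01325/2.136 = 0.006202 m/d
t = L/v_c = 580/0.006202 = 93520 d
   = 93520/365 = 256 yr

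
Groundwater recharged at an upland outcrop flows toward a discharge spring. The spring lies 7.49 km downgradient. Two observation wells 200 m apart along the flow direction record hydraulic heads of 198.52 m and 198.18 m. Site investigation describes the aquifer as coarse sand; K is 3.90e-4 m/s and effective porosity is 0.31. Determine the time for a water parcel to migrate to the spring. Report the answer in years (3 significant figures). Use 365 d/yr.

Hydraulic gradient i = (198.52 − 198.18) / 200 = 0.34 / 200 = 0.001700
K = 3.90e-4 m/s × 86400 s/d = 33.70 m/d
Darcy flux q = K·i = 33.70 × 0.001700 = 0.05728 m/d
v = Ki/n = 33.70·0.001700/0.31 = 0.1848 m/d
L = 7.49 km = 7490 m
t = L / v = 7490 / 0.1848 = 40530 d
   = 40530 / 365 = 111 yr

111 years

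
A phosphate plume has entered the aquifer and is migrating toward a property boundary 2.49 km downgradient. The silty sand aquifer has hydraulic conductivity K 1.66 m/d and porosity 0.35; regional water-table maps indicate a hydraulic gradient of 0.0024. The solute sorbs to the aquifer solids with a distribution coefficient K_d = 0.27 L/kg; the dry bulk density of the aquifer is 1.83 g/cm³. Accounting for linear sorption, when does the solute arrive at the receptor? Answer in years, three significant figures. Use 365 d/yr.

1450 years

Darcy flux q = K·i = 1.66 × 0.0024 = 0.003984 m/d
v = Ki/n = 1.66·0.0024/0.35 = 0.01138 m/d
Retardation R = 1 + ρ_b·K_d/n = 1 + 1.83×0.27/0.35 = 2.412
Contaminant velocity v_c = v/R = 0.01138/2.412 = 0.004720 m/d
L = 2.49 km = 2490 m
t = L/v_c = 2490/0.004720 = 527600 d
   = 527600/365 = 1450 yr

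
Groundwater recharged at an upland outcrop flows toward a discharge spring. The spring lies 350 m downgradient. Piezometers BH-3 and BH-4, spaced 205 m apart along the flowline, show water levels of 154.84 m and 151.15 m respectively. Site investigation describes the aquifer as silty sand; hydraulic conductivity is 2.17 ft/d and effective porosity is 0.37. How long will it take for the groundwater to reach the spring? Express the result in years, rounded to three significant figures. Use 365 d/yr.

Hydraulic gradient i = (154.84 − 151.15) / 205 = 3.69 / 205 = 0.01800
K = 2.17 ft/d × 0.3048 = 0.6614 m/d
q = Ki = 0.6614 × 0.01800 = 0.01191 m/d
v_s = q/n_e = 0.01191/0.37 = 0.03218 m/d
t = L / v = 350 / 0.03218 = 10880 d
   = 10880 / 365 = 29.8 yr

29.8 years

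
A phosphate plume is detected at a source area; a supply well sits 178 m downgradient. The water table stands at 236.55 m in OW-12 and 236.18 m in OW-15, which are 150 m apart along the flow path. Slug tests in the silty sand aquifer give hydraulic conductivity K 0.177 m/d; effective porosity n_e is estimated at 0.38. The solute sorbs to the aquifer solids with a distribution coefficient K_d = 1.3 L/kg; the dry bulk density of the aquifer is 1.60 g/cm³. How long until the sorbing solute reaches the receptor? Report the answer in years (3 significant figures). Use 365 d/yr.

Hydraulic gradient i = (236.55 − 236.18) / 150 = 0.37 / 150 = 0.002467
q = Ki = 0.177 × 0.002467 = 4.366e-4 m/d
Average linear velocity = 4.366e-4 / 0.38 = 0.001149 m/d
Retardation R = 1 + ρ_b·K_d/n = 1 + 1.60×1.3/0.38 = 6.474
Contaminant velocity v_c = v/R = 0.001149/6.474 = 1.775e-4 m/d
t = L/v_c = 178/1.775e-4 = 1.003e6 d
   = 1.003e6/365 = 2750 yr

2750 years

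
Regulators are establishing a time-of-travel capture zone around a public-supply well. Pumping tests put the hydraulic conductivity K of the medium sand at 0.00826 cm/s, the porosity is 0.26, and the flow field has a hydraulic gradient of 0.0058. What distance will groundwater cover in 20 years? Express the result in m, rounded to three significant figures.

1160 m

K = 0.00826 cm/s × 864 = 7.137 m/d
Specific discharge q = 7.137 × 0.0058 = 0.04139 m/d
Seepage velocity v = q / n = 0.04139 / 0.26 = 0.1592 m/d
T = 20 yr × 365 = 7300 d
L = v × T = 0.1592 × 7300 = 1162 m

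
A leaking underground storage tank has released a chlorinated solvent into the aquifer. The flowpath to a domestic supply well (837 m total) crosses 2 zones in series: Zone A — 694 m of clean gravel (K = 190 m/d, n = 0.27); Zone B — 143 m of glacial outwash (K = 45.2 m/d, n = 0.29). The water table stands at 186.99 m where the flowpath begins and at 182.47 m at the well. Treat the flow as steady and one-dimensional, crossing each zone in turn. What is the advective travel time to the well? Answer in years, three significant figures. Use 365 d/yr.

0.946 years

Total head drop ΔH = 186.99 − 182.47 = 4.52 m
Steady 1-D flow in series ⇒ the Darcy flux q is identical in every zone and the zone head losses add (resistances L/K in series).
Σ(L/K) = 694/190 + 143/45.2 = 3.653 + 3.164 = 6.816 d
q = ΔH / Σ(L/K) = 4.52 / 6.816 = 0.6631 m/d (same in every zone)
Zone A: v = q/n = 0.6631/0.27 = 2.456 m/d → t_A = 694/2.456 = 282.6 d
Zone B: v = q/n = 0.6631/0.29 = 2.287 m/d → t_B = 143/2.287 = 62.54 d
Total t = 282.6 + 62.54 = 345.1 d
   = 345.1 / 365 = 0.946 yr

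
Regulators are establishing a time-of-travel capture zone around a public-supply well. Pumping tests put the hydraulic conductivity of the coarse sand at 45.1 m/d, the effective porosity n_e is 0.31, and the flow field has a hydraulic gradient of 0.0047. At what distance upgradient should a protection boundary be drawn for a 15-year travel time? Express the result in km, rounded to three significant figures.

3.74 km

q = Ki = 45.1 × 0.0047 = 0.2120 m/d
Average linear velocity = 0.2120 / 0.31 = 0.6838 m/d
T = 15 yr × 365 = 5475 d
L = v × T = 0.6838 × 5475 = 3744 m
   = 3.74 km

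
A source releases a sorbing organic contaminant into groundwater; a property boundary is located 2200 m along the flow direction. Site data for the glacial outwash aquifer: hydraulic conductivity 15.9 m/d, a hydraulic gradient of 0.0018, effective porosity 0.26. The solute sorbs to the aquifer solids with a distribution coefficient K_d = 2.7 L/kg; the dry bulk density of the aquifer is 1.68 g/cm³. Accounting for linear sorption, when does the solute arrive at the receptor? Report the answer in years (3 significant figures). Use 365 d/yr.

1010 years

Specific discharge q = 15.9 × 0.0018 = 0.02862 m/d
v = Ki/n = 15.9·0.0018/0.26 = 0.1101 m/d
Retardation R = 1 + ρ_b·K_d/n = 1 + 1.68×2.7/0.26 = 18.45
Contaminant velocity v_c = v/R = 0.1101/18.45 = 0.005967 m/d
t = L/v_c = 2200/0.005967 = 368700 d
   = 368700/365 = 1010 yr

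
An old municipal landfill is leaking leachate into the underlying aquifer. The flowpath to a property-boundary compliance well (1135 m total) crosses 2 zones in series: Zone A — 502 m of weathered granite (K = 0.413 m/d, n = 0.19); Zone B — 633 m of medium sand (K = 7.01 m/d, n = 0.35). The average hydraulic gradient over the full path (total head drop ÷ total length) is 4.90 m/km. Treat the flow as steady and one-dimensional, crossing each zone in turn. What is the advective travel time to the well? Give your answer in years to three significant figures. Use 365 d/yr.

Continuity: the same q passes through each zone, so ΔH = q·Σ(L_j/K_j) — the zones act as resistances in series.
Σ(L/K) = 502/0.413 + 633/7.01 = 1215 + 90.30 = 1306 d
K_eq = L_total / Σ(L/K) = 1135 / 1306 = 0.8692 m/d
q = K_eq · i = 0.8692 × 0.0049 = 0.004259 m/d (same in every zone)
Zone A: v = q/n = 0.004259/0.19 = 0.02242 m/d → t_A = 502/0.02242 = 22390 d
Zone B: v = q/n = 0.004259/0.35 = 0.01217 m/d → t_B = 633/0.01217 = 52020 d
Total t = 22390 + 52020 = 74410 d
   = 74410 / 365 = 204 yr

204 years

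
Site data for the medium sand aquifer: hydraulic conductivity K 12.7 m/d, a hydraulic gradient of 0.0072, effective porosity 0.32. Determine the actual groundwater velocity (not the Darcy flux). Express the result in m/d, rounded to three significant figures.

q = Ki = 12.7 × 0.0072 = 0.09144 m/d
Seepage velocity v = q / n = 0.09144 / 0.32 = 0.2857 m/d

0.286 m/d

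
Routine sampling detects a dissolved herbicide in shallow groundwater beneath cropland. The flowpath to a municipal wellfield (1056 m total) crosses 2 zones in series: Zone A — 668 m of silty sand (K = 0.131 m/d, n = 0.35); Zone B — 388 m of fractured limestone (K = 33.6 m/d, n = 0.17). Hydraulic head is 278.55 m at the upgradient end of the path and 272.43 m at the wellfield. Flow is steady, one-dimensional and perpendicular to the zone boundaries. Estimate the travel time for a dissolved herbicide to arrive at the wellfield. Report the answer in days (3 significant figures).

250000 days

Total head drop ΔH = 278.55 − 272.43 = 6.12 m
Steady 1-D flow in series ⇒ the Darcy flux q is identical in every zone and the zone head losses add (resistances L/K in series).
Σ(L/K) = 668/0.131 + 388/33.6 = 5099 + 11.55 = 5111 d
q = ΔH / Σ(L/K) = 6.12 / 5111 = 0.001197 m/d (same in every zone)
Zone A: v = q/n = 0.001197/0.35 = 0.003421 m/d → t_A = 668/0.003421 = 195200 d
Zone B: v = q/n = 0.001197/0.17 = 0.007044 m/d → t_B = 388/0.007044 = 55080 d
Total t = 195200 + 55080 = 250300 d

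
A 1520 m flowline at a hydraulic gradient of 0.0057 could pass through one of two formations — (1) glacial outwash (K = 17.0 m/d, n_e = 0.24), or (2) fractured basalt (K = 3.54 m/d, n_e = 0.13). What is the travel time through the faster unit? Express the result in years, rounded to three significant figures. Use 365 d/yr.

10.3 years

Unit 1 (glacial outwash): v = 17.0×0.0057/0.24 = 0.4038 m/d, t = 1520/0.4038 = 3765 d
Unit 2 (fractured basalt): v = 3.54×0.0057/0.13 = 0.1552 m/d, t = 1520/0.1552 = 9793 d
Faster: 3765 d / 365 = 10.3 yr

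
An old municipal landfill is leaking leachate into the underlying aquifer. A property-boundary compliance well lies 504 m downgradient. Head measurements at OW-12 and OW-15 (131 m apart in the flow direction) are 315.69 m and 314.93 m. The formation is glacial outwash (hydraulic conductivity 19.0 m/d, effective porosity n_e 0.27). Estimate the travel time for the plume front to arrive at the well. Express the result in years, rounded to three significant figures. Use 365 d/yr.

3.38 years

Hydraulic gradient i = (315.69 − 314.93) / 131 = 0.76 / 131 = 0.005802
Darcy flux q = K·i = 19.0 × 0.005802 = 0.1102 m/d
Average linear velocity = 0.1102 / 0.27 = 0.4083 m/d
t = L / v = 504 / 0.4083 = 1235 d
   = 1235 / 365 = 3.38 yr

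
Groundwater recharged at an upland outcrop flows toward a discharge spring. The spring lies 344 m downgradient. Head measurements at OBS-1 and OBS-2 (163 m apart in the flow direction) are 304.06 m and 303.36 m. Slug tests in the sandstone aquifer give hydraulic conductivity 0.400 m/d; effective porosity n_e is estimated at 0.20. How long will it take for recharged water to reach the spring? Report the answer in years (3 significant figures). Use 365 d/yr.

110 years

Hydraulic gradient i = (304.06 − 303.36) / 163 = 0.70 / 163 = 0.004294
Darcy flux q = K·i = 0.400 × 0.004294 = 0.001718 m/d
v = Ki/n = 0.400·0.004294/0.20 = 0.008589 m/d
t = L / v = 344 / 0.008589 = 40050 d
   = 40050 / 365 = 110 yr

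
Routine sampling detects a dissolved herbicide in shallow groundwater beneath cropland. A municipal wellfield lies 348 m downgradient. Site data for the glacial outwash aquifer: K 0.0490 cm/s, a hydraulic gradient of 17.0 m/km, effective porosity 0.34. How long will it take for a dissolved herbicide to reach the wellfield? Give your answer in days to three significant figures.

K = 0.0490 cm/s × 864 = 42.34 m/d
Darcy flux q = K·i = 42.34 × 0.017 = 0.7197 m/d
Average linear velocity = 0.7197 / 0.34 = 2.117 m/d
t = L / v = 348 / 2.117 = 164.4 d

164 days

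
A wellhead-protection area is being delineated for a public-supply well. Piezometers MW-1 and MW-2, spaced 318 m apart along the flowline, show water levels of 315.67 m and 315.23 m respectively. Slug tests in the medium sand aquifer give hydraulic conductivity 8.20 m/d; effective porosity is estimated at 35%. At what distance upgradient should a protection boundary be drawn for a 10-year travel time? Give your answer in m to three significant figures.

118 m

Hydraulic gradient i = (315.67 − 315.23) / 318 = 0.44 / 318 = 0.001384
q = Ki = 8.20 × 0.001384 = 0.01135 m/d
v = Ki/n = 8.20·0.001384/0.35 = 0.03242 m/d
T = 10 yr × 365 = 3650 d
L = v × T = 0.03242 × 3650 = 118.3 m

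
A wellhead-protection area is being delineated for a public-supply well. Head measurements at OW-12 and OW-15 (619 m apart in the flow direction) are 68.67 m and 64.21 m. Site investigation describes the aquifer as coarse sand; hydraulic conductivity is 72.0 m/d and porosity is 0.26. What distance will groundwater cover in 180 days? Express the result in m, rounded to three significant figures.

359 m

Hydraulic gradient i = (68.67 − 64.21) / 619 = 4.46 / 619 = 0.007205
Specific discharge q = 72.0 × 0.007205 = 0.5188 m/d
v = Ki/n = 72.0·0.007205/0.26 = 1.995 m/d
L = v × T = 1.995 × 180 = 359.1 m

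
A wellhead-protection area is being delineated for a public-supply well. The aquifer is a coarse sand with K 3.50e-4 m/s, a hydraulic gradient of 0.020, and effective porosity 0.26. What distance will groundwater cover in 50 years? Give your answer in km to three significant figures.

42.5 km

K = 3.50e-4 m/s × 86400 s/d = 30.24 m/d
Specific discharge q = 30.24 × 0.020 = 0.6048 m/d
v = Ki/n = 30.24·0.020/0.26 = 2.326 m/d
T = 50 yr × 365 = 18250 d
L = v × T = 2.326 × 18250 = 42450 m
   = 42.5 km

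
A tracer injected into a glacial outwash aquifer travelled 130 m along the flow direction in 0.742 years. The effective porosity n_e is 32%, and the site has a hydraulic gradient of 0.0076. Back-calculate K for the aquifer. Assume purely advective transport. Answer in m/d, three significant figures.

20.2 m/d

t = 0.742 years = 270.8 d
v = L / t = 130 / 270.8 = 0.4800 m/d
K = v · n / i = 0.4800 × 0.32 / 0.0076 = 20.2 m/d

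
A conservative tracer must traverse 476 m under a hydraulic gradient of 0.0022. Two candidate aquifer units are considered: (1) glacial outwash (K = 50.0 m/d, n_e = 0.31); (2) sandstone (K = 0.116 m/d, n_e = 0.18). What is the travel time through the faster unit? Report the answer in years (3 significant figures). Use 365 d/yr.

Unit 1 (glacial outwash): v = 50.0×0.0022/0.31 = 0.3548 m/d, t = 476/0.3548 = 1341 d
Unit 2 (sandstone): v = 0.116×0.0022/0.18 = 0.001418 m/d, t = 476/0.001418 = 335700 d
Faster: 1341 d / 365 = 3.68 yr

3.68 years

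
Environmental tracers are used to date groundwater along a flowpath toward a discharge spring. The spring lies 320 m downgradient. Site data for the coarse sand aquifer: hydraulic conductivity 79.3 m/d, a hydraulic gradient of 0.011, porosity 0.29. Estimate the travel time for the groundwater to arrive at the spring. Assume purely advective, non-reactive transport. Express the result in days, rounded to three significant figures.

106 days

q = Ki = 79.3 × 0.011 = 0.8723 m/d
v = Ki/n = 79.3·0.011/0.29 = 3.008 m/d
t = L / v = 320 / 3.008 = 106.4 d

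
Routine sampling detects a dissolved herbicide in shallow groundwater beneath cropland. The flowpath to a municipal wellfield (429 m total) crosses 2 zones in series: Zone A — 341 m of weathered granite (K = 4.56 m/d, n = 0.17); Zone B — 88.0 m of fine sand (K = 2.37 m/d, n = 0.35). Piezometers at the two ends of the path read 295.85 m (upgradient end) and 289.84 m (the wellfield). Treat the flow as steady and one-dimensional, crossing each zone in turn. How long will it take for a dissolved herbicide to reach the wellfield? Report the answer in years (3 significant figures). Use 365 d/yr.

Total head drop ΔH = 295.85 − 289.84 = 6.01 m
Continuity: the same q passes through each zone, so ΔH = q·Σ(L_j/K_j) — the zones act as resistances in series.
Σ(L/K) = 341/4.56 + 88.0/2.37 = 74.78 + 37.13 = 111.9 d
q = ΔH / Σ(L/K) = 6.01 / 111.9 = 0.05370 m/d (same in every zone)
Zone A: v = q/n = 0.05370/0.17 = 0.3159 m/d → t_A = 341/0.3159 = 1079 d
Zone B: v = q/n = 0.05370/0.35 = 0.1534 m/d → t_B = 88.0/0.1534 = 573.5 d
Total t = 1079 + 573.5 = 1653 d
   = 1653 / 365 = 4.53 yr

4.53 years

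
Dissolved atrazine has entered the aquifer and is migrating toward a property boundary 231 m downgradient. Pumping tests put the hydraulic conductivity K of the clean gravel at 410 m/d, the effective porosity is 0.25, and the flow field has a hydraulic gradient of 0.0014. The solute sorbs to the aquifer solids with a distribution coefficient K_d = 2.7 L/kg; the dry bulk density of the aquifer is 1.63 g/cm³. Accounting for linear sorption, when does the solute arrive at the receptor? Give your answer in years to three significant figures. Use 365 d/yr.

Darcy flux q = K·i = 410 × 0.0014 = 0.5740 m/d
v_s = q/n_e = 0.5740/0.25 = 2.296 m/d
Retardation R = 1 + ρ_b·K_d/n = 1 + 1.63×2.7/0.25 = 18.60
Contaminant velocity v_c = v/R = 2.296/18.60 = 0.1234 m/d
t = L/v_c = 231/0.1234 = 1872 d
   = 1872/365 = 5.13 yr

5.13 years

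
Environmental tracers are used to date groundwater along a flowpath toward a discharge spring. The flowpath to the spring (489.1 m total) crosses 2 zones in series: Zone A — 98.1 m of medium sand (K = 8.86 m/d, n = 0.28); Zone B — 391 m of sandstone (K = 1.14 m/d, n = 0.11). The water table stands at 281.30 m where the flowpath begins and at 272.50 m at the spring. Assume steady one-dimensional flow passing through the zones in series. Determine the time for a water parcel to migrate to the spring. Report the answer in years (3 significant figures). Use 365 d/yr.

7.77 years

Total head drop ΔH = 281.30 − 272.50 = 8.80 m
Continuity: the same q passes through each zone, so ΔH = q·Σ(L_j/K_j) — the zones act as resistances in series.
Σ(L/K) = 98.1/8.86 + 391/1.14 = 11.07 + 343.0 = 354.1 d
q = ΔH / Σ(L/K) = 8.80 / 354.1 = 0.02485 m/d (same in every zone)
Zone A: v = q/n = 0.02485/0.28 = 0.08877 m/d → t_A = 98.1/0.08877 = 1105 d
Zone B: v = q/n = 0.02485/0.11 = 0.2260 m/d → t_B = 391/0.2260 = 1730 d
Total t = 1105 + 1730 = 2836 d
   = 2836 / 365 = 7.77 yr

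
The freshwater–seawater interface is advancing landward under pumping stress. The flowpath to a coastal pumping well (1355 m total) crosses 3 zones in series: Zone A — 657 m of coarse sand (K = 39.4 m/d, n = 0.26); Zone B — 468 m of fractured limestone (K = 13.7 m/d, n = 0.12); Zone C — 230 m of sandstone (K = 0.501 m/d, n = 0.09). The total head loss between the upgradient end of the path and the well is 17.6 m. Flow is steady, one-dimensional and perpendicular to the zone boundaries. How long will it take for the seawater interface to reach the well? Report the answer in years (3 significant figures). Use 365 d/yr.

19.7 years

Continuity: the same q passes through each zone, so ΔH = q·Σ(L_j/K_j) — the zones act as resistances in series.
Σ(L/K) = 657/39.4 + 468/13.7 + 230/0.501 = 16.68 + 34.16 + 459.1 = 509.9 d
q = ΔH / Σ(L/K) = 17.6 / 509.9 = 0.03452 m/d (same in every zone)
Zone A: v = q/n = 0.03452/0.26 = 0.1328 m/d → t_A = 657/0.1328 = 4949 d
Zone B: v = q/n = 0.03452/0.12 = 0.2876 m/d → t_B = 468/0.2876 = 1627 d
Zone C: v = q/n = 0.03452/0.09 = 0.3835 m/d → t_C = 230/0.3835 = 599.7 d
Total t = 4949 + 1627 + 599.7 = 7176 d
   = 7176 / 365 = 19.7 yr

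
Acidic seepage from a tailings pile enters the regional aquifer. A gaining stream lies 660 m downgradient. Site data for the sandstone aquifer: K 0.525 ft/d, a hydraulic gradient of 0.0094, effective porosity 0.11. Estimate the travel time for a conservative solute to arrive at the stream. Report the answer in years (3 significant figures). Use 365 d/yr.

K = 0.525 ft/d × 0.3048 = 0.1600 m/d
Darcy flux q = K·i = 0.1600 × 0.0094 = 0.001504 m/d
Average linear velocity = 0.001504 / 0.11 = 0.01367 m/d
t = L / v = 660 / 0.01367 = 48270 d
   = 48270 / 365 = 132 yr

132 years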